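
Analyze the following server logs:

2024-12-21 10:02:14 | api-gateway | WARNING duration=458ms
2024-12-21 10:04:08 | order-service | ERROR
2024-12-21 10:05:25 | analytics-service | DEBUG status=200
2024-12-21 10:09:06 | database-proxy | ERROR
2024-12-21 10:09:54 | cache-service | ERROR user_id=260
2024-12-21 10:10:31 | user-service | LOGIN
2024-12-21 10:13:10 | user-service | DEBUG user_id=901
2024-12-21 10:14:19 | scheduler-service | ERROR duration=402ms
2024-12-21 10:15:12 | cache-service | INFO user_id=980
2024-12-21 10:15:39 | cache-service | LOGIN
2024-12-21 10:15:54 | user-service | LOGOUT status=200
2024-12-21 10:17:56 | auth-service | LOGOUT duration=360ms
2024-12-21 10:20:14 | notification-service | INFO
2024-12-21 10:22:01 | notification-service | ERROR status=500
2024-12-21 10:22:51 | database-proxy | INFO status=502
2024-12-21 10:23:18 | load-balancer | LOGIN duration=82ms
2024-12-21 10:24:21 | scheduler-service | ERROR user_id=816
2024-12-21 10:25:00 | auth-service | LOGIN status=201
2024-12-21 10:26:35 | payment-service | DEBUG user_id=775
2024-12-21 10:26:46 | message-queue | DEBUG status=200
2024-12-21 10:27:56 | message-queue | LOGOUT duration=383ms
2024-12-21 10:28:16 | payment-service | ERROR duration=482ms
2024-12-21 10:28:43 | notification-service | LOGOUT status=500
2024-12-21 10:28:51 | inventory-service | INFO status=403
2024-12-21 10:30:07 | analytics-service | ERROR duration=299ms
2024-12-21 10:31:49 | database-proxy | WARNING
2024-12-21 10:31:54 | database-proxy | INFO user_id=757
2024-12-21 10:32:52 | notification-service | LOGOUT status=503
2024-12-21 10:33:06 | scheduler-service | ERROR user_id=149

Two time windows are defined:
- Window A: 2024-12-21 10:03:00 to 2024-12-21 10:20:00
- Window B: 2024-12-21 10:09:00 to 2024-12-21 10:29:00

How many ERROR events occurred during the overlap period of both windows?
3

To find overlap events:

1. Window A: 2024-12-21 10:03:00 to 2024-12-21 10:20:00
2. Window B: 2024-12-21 10:09:00 to 2024-12-21 10:29:00
3. Overlap period: 2024-12-21 10:09:00 to 2024-12-21 10:20:00
4. Count ERROR events in overlap: 3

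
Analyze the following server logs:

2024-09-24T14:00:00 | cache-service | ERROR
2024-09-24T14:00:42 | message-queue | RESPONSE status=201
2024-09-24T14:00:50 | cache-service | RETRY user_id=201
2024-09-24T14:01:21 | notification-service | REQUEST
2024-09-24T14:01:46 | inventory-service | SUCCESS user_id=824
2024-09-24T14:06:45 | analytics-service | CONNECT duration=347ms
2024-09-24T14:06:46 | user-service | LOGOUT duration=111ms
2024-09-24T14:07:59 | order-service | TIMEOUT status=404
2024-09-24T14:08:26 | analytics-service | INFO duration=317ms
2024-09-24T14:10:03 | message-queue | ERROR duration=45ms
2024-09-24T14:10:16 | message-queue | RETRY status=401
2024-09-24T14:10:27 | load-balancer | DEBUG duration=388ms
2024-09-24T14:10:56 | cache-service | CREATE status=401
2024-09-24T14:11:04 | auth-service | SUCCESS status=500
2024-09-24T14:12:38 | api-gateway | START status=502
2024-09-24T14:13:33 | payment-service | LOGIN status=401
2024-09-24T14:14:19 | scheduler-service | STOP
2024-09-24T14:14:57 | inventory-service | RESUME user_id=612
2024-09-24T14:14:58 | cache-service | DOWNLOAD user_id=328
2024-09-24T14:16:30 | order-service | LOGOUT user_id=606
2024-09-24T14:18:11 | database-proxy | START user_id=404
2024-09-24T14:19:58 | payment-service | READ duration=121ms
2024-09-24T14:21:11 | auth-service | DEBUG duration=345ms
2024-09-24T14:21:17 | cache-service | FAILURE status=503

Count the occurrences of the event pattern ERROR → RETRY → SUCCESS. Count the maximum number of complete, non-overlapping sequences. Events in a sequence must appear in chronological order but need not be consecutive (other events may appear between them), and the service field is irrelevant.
2

To count sequences:

1. Look for pattern: ERROR → RETRY → SUCCESS
2. Greedily scan the log in chronological order, matching each sequence element in turn (ignoring service)
3. Each time the full pattern completes, increment the count and restart matching from the next event
4. Complete non-overlapping sequences found: 2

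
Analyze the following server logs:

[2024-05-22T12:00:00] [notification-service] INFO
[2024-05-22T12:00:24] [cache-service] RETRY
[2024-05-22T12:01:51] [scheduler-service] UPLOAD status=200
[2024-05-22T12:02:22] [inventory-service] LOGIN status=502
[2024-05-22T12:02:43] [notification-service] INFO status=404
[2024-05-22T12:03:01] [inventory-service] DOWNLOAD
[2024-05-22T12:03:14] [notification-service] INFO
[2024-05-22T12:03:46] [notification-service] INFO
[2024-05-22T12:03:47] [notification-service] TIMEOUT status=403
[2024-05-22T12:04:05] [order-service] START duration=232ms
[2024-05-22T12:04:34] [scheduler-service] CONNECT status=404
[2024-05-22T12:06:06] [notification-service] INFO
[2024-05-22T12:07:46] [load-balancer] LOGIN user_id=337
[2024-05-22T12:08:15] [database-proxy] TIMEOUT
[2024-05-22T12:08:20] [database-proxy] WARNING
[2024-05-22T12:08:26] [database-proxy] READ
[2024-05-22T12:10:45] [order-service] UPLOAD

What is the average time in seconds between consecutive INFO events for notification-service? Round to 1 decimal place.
91.5

To calculate average interval:

1. Find all INFO events for notification-service in order
2. Calculate time gaps between consecutive events
3. Compute mean of gaps: 366 / 4 = 91.5 seconds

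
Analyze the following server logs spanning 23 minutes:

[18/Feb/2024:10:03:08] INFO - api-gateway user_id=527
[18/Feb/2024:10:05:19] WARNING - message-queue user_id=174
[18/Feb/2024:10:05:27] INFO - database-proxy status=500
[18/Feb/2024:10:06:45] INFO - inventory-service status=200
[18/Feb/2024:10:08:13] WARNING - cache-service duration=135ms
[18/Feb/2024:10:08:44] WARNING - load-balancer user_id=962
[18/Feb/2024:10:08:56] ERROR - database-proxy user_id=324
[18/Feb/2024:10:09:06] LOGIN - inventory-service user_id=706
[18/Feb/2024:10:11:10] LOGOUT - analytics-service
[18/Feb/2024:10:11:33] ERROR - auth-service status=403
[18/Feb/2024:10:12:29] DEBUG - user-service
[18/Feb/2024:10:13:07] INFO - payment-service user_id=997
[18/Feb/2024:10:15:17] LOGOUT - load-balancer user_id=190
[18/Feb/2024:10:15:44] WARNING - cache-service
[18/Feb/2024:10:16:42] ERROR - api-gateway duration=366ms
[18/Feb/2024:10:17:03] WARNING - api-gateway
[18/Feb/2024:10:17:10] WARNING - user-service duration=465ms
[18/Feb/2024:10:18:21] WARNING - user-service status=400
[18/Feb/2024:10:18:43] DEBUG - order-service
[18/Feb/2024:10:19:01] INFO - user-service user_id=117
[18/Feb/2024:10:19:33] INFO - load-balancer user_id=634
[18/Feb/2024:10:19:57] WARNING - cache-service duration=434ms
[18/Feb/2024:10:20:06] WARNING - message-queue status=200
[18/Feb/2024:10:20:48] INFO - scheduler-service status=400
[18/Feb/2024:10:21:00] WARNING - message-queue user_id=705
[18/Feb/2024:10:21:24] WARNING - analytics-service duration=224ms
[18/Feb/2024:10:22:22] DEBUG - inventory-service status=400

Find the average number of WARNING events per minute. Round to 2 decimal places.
0.48

To calculate the rate:

1. Count total WARNING events: 11
2. Total time period: 23 minutes
3. Rate = 11 / 23 = 0.48 events per minute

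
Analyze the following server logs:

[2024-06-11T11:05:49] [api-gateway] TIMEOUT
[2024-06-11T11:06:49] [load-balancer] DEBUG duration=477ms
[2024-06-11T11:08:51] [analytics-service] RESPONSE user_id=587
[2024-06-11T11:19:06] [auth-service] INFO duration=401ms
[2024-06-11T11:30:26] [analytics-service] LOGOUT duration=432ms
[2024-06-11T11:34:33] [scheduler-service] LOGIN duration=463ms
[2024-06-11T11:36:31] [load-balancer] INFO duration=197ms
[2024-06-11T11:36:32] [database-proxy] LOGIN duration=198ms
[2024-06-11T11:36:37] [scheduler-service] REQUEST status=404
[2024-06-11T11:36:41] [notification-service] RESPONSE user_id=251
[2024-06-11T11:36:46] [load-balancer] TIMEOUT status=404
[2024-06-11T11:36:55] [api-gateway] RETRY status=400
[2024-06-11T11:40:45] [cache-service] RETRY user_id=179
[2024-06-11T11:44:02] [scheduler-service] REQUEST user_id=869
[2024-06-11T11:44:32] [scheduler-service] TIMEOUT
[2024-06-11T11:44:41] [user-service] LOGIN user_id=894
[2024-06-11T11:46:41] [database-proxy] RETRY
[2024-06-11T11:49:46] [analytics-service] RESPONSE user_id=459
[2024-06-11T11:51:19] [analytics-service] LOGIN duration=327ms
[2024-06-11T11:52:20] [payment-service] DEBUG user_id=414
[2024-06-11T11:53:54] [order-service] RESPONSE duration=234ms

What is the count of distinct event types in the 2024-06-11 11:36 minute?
6

To count unique event types:

1. Filter events in the minute starting at 2024-06-11 11:36
2. Extract event types from matching entries
3. Count unique types: 6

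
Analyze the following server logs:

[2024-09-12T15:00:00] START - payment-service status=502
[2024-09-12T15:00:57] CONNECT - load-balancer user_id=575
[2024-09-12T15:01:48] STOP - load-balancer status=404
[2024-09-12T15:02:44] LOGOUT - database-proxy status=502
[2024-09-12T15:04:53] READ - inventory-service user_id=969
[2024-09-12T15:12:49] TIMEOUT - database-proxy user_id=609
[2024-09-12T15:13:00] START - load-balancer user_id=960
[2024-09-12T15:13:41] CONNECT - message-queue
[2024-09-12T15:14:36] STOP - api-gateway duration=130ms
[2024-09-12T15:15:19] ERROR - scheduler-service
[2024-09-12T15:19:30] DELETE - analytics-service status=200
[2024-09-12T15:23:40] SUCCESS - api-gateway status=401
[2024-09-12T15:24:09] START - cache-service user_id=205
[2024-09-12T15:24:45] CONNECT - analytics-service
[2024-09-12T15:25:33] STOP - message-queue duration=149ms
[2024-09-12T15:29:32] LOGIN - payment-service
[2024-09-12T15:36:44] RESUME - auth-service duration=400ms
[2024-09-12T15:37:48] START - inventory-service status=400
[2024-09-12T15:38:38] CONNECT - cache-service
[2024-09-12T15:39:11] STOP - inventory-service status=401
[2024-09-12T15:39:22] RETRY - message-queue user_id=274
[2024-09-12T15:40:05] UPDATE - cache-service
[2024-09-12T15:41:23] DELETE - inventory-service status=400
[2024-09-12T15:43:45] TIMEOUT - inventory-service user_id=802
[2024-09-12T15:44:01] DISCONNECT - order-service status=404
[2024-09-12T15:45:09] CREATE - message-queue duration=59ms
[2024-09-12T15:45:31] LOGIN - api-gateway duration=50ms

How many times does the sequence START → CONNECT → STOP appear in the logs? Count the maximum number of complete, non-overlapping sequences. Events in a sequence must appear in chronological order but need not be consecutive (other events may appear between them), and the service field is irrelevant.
4

To count sequences:

1. Look for pattern: START → CONNECT → STOP
2. Greedily scan the log in chronological order, matching each sequence element in turn (ignoring service)
3. Each time the full pattern completes, increment the count and restart matching from the next event
4. Complete non-overlapping sequences found: 4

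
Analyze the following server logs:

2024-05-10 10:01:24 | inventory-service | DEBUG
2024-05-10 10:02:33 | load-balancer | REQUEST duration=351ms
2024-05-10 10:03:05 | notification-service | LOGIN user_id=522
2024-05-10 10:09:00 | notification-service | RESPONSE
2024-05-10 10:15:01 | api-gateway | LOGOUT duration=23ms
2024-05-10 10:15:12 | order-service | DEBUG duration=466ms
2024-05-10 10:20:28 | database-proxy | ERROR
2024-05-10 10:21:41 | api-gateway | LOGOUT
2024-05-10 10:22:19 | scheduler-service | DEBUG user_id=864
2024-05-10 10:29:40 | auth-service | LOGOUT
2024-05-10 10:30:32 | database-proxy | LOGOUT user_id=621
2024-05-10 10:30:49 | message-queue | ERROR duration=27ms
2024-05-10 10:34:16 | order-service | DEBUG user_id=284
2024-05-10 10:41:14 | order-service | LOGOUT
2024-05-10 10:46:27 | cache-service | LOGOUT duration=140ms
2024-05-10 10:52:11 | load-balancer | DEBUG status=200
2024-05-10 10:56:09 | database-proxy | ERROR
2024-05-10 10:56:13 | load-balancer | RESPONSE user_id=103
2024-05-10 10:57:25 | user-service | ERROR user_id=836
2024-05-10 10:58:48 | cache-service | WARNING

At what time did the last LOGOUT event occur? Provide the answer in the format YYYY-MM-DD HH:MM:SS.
2024-05-10 10:46:27

To find the last event:

1. Filter for all LOGOUT events
2. Sort by timestamp
3. Select the last one
4. Timestamp: 2024-05-10 10:46:27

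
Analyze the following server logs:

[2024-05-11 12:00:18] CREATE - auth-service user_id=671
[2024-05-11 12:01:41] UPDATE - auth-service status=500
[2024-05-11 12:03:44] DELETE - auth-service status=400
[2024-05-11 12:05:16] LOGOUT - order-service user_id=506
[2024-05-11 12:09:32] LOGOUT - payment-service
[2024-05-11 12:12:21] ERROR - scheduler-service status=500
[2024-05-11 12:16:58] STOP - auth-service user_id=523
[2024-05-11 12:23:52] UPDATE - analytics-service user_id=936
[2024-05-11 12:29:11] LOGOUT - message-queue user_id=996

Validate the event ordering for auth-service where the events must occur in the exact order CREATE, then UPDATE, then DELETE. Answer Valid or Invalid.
Valid

To validate ordering:

1. Required order: CREATE → UPDATE → DELETE
2. Rule: the events must occur in the exact order CREATE, then UPDATE, then DELETE
3. Check actual order of events for auth-service
4. Result: Valid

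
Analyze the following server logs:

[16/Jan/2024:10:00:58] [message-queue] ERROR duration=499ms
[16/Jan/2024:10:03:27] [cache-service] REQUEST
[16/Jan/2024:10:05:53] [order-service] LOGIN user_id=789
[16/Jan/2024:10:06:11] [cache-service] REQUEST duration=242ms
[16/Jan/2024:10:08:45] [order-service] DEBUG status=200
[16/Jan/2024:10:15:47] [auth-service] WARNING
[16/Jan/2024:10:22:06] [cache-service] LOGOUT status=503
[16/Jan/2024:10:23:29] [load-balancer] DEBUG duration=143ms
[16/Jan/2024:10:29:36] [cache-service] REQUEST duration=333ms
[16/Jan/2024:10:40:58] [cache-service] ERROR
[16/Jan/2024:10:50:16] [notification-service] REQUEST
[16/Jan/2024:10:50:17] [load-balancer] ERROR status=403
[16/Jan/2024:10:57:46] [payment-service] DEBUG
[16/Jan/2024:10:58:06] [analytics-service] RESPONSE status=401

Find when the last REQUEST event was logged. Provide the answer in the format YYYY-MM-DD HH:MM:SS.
2024-01-16 10:50:16

To find the last event:

1. Filter for all REQUEST events
2. Sort by timestamp
3. Select the last one
4. Timestamp: 2024-01-16 10:50:16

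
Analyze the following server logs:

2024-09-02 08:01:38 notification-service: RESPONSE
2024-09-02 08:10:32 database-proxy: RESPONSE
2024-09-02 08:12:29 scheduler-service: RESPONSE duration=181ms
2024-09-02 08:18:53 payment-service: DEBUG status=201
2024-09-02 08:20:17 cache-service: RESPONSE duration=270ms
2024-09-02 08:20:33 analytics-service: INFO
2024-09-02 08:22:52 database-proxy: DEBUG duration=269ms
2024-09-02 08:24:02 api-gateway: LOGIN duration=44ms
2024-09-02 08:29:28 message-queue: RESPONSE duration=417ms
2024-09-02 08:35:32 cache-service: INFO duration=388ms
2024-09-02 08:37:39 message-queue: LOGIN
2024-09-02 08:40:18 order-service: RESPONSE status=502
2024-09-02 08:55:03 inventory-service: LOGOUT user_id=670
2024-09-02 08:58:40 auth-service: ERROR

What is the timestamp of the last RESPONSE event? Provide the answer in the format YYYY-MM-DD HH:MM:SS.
2024-09-02 08:40:18

To find the last event:

1. Filter for all RESPONSE events
2. Sort by timestamp
3. Select the last one
4. Timestamp: 2024-09-02 08:40:18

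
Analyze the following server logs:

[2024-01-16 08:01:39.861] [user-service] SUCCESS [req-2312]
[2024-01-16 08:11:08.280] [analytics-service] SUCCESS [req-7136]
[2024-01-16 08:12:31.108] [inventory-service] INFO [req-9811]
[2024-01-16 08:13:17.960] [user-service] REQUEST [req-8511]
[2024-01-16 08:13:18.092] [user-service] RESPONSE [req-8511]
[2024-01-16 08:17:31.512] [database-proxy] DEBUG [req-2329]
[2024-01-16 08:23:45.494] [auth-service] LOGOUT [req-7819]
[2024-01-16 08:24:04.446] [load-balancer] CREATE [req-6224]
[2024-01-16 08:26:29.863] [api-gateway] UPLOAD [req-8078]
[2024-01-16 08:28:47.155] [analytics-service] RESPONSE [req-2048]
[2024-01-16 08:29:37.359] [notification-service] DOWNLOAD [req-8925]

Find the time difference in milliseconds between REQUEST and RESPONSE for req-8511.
132

To calculate latency:

1. Find REQUEST with id req-8511: 2024-01-16 08:13:17.960
2. Find RESPONSE with id req-8511: 2024-01-16 08:13:18.092
3. Latency: 2024-01-16 08:13:18.092 - 2024-01-16 08:13:17.960 = 132ms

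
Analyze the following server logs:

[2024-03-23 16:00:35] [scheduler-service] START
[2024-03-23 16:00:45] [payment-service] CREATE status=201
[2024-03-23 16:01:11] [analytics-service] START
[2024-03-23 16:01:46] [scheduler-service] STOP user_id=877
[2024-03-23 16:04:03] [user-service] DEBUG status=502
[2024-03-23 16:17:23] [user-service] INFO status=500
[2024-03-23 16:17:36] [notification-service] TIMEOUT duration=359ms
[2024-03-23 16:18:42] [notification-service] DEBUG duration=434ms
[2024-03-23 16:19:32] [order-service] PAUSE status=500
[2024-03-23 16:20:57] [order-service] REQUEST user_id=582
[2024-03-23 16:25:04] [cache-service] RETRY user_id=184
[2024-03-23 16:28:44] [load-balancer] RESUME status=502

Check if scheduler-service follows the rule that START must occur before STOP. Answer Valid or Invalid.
Valid

To validate ordering:

1. Required order: START → STOP
2. Rule: START must occur before STOP
3. Check actual order of events for scheduler-service
4. Result: Valid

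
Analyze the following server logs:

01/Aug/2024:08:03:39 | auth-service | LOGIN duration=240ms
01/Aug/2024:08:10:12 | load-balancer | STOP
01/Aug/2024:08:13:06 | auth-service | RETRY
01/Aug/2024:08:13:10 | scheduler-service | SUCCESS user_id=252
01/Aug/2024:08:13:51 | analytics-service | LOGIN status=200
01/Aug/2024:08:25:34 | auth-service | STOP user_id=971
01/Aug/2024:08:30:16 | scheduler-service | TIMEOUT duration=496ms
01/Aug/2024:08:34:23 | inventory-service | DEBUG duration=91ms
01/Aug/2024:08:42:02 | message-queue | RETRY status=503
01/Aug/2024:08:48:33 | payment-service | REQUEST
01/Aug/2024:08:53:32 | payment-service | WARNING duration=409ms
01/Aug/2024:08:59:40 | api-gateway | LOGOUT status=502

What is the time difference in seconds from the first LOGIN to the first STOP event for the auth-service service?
1315

To find the time between events:

1. Locate the first LOGIN event for auth-service: 01/Aug/2024:08:03:39
2. Locate the first STOP event for auth-service: 01/Aug/2024:08:25:34
3. Calculate the difference: 01/Aug/2024:08:25:34 - 01/Aug/2024:08:03:39 = 1315 seconds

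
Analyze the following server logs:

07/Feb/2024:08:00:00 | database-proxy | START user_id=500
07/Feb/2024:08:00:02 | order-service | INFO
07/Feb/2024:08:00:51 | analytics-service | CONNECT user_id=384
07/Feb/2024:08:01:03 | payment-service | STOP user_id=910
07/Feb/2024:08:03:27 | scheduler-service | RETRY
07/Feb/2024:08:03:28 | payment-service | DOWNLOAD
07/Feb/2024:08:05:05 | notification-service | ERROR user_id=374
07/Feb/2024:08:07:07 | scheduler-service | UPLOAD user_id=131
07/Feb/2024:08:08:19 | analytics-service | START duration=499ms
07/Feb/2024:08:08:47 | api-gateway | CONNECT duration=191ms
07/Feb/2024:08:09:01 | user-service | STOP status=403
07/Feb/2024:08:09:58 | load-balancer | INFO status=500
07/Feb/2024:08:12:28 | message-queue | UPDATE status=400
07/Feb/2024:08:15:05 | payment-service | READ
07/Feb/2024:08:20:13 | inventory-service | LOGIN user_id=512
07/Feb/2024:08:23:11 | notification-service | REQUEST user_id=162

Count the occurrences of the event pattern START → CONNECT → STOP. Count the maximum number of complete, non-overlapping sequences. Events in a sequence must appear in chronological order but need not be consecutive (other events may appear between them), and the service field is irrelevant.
2

To count sequences:

1. Look for pattern: START → CONNECT → STOP
2. Greedily scan the log in chronological order, matching each sequence element in turn (ignoring service)
3. Each time the full pattern completes, increment the count and restart matching from the next event
4. Complete non-overlapping sequences found: 2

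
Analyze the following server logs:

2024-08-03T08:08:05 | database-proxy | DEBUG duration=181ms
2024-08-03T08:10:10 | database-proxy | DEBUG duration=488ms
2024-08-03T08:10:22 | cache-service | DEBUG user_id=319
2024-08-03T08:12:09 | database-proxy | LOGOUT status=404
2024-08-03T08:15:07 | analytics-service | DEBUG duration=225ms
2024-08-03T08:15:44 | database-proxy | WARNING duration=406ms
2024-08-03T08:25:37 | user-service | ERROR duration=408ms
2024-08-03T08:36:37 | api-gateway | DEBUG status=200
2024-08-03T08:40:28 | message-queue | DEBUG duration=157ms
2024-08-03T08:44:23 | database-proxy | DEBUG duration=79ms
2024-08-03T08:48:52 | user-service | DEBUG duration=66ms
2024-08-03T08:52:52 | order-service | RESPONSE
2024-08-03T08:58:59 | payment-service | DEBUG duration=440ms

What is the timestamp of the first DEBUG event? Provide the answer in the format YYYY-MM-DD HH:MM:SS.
2024-08-03 08:08:05

To find the first event:

1. Filter for all DEBUG events
2. Sort by timestamp
3. Select the first one
4. Timestamp: 2024-08-03 08:08:05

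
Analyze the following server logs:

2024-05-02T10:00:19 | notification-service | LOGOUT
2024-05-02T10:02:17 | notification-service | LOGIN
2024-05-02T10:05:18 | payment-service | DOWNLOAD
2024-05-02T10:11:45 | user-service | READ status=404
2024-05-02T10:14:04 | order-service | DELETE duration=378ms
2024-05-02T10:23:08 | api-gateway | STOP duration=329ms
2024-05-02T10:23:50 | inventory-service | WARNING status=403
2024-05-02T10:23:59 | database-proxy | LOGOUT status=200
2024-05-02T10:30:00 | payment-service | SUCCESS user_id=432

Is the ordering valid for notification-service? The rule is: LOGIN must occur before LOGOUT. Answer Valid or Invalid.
Invalid

To validate ordering:

1. Required order: LOGIN → LOGOUT
2. Rule: LOGIN must occur before LOGOUT
3. Check actual order of events for notification-service
4. Result: Invalid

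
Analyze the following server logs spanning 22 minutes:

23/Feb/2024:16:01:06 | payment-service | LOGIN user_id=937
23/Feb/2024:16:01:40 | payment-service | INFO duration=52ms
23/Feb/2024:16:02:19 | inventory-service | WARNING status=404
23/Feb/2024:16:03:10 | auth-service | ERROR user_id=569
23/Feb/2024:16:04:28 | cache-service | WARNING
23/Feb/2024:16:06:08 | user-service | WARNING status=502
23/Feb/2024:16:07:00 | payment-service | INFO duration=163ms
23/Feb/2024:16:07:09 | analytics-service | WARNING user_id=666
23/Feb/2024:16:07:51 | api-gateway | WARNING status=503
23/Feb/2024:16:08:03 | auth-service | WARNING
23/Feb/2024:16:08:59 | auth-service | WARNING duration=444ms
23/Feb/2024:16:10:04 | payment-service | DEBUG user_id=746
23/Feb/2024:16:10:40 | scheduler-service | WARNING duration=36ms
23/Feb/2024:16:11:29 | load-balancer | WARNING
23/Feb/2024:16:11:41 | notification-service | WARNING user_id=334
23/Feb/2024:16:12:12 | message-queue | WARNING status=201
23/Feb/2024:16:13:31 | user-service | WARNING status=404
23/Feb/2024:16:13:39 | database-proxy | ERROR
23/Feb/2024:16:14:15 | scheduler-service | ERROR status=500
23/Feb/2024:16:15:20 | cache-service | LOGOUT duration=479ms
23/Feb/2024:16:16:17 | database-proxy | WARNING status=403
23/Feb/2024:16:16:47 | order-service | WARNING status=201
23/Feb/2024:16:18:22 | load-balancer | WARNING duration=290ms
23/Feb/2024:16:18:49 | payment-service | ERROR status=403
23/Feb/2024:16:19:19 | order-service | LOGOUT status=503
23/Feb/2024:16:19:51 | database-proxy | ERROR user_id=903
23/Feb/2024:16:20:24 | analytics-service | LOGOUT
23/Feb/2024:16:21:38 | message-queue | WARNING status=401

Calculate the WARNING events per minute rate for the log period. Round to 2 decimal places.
0.73

To calculate the rate:

1. Count total WARNING events: 16
2. Total time period: 22 minutes
3. Rate = 16 / 22 = 0.73 events per minute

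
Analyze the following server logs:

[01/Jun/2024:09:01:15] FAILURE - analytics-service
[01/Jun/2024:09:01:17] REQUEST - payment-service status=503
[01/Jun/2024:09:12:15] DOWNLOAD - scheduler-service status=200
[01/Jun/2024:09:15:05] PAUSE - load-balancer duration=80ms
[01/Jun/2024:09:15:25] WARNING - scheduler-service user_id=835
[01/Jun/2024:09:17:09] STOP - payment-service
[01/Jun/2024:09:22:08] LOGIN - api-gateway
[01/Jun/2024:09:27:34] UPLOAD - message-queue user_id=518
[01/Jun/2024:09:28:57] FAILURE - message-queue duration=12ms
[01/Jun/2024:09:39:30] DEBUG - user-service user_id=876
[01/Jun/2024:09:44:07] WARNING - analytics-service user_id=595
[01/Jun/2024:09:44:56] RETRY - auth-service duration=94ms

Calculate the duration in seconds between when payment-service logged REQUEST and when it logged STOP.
952

To find the time between events:

1. Locate the first REQUEST event for payment-service: 01/Jun/2024:09:01:17
2. Locate the first STOP event for payment-service: 01/Jun/2024:09:17:09
3. Calculate the difference: 01/Jun/2024:09:17:09 - 01/Jun/2024:09:01:17 = 952 seconds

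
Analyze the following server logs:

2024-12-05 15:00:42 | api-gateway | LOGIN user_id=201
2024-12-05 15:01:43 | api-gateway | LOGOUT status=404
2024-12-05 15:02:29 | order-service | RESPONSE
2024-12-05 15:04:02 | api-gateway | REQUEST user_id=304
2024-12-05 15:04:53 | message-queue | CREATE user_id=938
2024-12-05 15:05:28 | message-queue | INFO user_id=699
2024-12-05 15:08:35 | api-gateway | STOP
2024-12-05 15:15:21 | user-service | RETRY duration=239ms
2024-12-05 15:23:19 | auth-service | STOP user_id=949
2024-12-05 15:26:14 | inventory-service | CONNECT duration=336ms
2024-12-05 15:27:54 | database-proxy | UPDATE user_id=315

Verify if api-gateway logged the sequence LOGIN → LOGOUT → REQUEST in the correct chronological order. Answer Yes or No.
Yes

To verify sequence order:

1. Find all events in sequence LOGIN → LOGOUT → REQUEST for api-gateway
2. Extract their timestamps
3. Check if timestamps are in ascending order
4. Result: Yes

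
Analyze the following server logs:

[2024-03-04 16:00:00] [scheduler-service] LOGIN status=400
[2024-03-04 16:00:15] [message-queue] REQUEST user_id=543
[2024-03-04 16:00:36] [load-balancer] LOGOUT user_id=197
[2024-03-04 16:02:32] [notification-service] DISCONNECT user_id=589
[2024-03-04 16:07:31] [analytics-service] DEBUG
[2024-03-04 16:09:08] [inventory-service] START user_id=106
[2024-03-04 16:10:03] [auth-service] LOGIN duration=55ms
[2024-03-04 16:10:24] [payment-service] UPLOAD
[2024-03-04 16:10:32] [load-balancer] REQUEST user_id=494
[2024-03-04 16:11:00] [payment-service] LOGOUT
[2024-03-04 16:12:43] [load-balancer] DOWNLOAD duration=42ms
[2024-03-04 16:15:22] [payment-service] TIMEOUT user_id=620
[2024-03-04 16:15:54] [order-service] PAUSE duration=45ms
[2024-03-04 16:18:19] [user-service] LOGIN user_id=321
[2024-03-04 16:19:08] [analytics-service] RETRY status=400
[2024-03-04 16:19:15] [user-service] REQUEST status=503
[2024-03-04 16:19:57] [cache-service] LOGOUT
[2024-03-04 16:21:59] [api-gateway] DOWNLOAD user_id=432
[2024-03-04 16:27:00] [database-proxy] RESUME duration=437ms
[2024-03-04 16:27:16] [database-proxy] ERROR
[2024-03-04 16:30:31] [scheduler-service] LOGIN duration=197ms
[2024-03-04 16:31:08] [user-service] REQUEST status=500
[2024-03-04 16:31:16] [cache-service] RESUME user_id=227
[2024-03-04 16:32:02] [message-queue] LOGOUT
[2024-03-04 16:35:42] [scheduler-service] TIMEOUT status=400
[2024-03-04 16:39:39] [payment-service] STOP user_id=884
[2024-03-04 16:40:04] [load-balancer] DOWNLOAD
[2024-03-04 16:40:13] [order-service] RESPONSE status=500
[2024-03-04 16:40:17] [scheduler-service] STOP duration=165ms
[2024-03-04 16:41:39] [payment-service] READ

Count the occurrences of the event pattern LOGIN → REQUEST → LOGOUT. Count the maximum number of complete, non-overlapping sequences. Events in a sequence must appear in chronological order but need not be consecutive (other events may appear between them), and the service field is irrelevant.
4

To count sequences:

1. Look for pattern: LOGIN → REQUEST → LOGOUT
2. Greedily scan the log in chronological order, matching each sequence element in turn (ignoring service)
3. Each time the full pattern completes, increment the count and restart matching from the next event
4. Complete non-overlapping sequences found: 4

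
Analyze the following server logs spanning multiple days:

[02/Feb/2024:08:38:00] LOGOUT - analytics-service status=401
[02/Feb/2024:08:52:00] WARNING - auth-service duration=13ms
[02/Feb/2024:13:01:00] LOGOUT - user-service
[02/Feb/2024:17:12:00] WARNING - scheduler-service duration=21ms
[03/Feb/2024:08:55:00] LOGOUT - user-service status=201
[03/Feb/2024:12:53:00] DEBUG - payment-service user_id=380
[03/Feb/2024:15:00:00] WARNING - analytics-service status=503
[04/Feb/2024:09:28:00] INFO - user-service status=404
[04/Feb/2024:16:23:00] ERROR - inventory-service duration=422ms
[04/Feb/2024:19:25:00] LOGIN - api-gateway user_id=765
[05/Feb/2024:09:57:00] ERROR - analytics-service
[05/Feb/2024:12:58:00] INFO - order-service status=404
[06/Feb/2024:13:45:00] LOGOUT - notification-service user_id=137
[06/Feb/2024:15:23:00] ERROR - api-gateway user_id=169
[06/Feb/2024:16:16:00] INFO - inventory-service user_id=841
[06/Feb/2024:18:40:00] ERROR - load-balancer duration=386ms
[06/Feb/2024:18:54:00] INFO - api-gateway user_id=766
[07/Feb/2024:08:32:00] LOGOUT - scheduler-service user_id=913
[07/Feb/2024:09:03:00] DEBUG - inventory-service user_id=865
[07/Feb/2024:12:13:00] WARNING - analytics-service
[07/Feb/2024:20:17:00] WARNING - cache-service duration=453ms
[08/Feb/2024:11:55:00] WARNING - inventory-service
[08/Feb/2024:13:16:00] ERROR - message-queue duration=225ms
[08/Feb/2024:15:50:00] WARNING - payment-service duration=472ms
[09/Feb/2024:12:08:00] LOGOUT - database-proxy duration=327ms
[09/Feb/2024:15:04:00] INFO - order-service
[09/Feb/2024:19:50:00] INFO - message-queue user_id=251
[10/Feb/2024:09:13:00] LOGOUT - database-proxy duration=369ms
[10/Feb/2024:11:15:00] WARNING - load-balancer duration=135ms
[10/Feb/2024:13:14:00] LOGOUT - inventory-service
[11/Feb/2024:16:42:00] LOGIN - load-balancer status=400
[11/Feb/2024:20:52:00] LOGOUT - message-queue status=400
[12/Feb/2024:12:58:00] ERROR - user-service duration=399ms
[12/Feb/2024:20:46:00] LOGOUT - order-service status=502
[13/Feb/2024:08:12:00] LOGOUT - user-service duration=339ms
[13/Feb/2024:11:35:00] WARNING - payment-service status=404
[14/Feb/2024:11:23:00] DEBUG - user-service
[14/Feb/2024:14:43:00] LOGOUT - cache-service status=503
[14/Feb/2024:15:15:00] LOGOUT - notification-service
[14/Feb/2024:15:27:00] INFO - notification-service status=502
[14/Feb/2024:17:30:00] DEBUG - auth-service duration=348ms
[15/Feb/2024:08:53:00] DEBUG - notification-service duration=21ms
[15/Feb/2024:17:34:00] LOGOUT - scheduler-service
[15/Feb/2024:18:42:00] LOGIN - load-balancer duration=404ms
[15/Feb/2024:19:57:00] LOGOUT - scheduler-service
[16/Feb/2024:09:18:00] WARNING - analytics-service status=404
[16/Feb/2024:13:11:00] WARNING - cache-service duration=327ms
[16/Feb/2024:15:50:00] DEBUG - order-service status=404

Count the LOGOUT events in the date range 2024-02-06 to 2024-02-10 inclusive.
5

To filter by date range:

1. Date range: 2024-02-06 through 2024-02-10, both dates inclusive
2. Filter for LOGOUT events whose date falls in this range
3. Count matching events: 5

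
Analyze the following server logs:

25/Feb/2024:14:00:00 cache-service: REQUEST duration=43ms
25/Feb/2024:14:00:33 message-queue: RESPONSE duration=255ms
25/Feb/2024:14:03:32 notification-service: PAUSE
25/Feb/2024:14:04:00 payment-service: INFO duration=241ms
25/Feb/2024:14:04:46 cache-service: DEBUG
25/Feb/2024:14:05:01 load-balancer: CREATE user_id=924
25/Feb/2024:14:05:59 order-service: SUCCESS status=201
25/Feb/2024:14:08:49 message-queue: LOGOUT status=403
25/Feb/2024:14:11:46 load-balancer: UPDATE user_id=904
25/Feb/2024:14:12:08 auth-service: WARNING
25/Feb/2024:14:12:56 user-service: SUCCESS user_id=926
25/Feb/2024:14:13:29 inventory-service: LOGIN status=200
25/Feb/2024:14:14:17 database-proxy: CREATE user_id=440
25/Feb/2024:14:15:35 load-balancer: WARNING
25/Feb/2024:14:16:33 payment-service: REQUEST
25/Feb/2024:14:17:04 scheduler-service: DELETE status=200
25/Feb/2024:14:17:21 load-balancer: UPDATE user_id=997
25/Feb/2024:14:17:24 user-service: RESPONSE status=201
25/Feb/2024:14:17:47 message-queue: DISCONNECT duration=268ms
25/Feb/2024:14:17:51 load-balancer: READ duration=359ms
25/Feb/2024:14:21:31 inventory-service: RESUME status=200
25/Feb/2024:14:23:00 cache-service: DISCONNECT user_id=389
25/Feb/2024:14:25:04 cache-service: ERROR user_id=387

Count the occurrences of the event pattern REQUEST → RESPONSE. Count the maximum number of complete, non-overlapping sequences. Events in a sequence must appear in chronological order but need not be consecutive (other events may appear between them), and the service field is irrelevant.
2

To count sequences:

1. Look for pattern: REQUEST → RESPONSE
2. Greedily scan the log in chronological order, matching each sequence element in turn (ignoring service)
3. Each time the full pattern completes, increment the count and restart matching from the next event
4. Complete non-overlapping sequences found: 2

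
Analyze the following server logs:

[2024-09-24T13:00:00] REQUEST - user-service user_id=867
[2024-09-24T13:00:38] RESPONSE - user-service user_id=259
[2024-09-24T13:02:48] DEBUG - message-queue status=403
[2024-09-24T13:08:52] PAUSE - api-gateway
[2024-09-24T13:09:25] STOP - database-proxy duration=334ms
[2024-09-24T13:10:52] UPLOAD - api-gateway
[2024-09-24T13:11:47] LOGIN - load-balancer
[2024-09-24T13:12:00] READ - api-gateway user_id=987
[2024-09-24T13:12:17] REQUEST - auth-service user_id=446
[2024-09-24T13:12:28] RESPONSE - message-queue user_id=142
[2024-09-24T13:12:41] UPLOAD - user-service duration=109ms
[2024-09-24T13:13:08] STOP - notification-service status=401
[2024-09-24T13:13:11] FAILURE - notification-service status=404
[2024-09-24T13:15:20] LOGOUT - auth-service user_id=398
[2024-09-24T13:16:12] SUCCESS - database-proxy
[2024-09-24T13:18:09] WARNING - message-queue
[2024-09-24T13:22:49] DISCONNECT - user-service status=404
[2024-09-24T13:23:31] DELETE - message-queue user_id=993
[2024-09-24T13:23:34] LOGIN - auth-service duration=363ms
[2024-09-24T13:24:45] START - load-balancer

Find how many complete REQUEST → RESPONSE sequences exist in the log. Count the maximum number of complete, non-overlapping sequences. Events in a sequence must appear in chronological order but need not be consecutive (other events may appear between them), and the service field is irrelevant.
2

To count sequences:

1. Look for pattern: REQUEST → RESPONSE
2. Greedily scan the log in chronological order, matching each sequence element in turn (ignoring service)
3. Each time the full pattern completes, increment the count and restart matching from the next event
4. Complete non-overlapping sequences found: 2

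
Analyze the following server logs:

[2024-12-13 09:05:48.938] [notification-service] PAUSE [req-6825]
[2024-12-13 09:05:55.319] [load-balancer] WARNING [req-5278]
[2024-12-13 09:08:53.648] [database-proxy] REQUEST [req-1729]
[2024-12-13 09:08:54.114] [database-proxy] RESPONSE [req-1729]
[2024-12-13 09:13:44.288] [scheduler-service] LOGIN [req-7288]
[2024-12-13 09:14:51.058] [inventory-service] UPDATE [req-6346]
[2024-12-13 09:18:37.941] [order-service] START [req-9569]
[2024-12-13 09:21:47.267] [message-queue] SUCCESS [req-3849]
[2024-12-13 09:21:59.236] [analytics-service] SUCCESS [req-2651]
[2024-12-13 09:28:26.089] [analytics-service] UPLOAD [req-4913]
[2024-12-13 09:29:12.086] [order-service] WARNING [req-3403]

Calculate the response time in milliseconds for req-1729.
466

To calculate latency:

1. Find REQUEST with id req-1729: 2024-12-13 09:08:53.648
2. Find RESPONSE with id req-1729: 2024-12-13 09:08:54.114
3. Latency: 2024-12-13 09:08:54.114 - 2024-12-13 09:08:53.648 = 466ms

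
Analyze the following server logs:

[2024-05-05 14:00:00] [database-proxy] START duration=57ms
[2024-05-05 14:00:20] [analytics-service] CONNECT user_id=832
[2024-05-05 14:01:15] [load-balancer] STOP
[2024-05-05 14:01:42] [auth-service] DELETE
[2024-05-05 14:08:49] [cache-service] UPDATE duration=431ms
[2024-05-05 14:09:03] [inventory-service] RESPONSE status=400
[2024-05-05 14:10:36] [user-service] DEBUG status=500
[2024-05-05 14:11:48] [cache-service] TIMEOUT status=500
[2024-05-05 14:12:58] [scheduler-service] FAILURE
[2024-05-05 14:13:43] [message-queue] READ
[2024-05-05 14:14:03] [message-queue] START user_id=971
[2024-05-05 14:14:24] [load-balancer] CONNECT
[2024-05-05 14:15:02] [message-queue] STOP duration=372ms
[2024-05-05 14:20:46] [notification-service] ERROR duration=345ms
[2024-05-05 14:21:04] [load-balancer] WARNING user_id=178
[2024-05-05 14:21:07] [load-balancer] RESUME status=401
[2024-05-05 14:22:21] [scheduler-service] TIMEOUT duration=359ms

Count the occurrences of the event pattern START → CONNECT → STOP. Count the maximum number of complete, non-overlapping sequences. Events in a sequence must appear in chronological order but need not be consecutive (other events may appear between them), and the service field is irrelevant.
2

To count sequences:

1. Look for pattern: START → CONNECT → STOP
2. Greedily scan the log in chronological order, matching each sequence element in turn (ignoring service)
3. Each time the full pattern completes, increment the count and restart matching from the next event
4. Complete non-overlapping sequences found: 2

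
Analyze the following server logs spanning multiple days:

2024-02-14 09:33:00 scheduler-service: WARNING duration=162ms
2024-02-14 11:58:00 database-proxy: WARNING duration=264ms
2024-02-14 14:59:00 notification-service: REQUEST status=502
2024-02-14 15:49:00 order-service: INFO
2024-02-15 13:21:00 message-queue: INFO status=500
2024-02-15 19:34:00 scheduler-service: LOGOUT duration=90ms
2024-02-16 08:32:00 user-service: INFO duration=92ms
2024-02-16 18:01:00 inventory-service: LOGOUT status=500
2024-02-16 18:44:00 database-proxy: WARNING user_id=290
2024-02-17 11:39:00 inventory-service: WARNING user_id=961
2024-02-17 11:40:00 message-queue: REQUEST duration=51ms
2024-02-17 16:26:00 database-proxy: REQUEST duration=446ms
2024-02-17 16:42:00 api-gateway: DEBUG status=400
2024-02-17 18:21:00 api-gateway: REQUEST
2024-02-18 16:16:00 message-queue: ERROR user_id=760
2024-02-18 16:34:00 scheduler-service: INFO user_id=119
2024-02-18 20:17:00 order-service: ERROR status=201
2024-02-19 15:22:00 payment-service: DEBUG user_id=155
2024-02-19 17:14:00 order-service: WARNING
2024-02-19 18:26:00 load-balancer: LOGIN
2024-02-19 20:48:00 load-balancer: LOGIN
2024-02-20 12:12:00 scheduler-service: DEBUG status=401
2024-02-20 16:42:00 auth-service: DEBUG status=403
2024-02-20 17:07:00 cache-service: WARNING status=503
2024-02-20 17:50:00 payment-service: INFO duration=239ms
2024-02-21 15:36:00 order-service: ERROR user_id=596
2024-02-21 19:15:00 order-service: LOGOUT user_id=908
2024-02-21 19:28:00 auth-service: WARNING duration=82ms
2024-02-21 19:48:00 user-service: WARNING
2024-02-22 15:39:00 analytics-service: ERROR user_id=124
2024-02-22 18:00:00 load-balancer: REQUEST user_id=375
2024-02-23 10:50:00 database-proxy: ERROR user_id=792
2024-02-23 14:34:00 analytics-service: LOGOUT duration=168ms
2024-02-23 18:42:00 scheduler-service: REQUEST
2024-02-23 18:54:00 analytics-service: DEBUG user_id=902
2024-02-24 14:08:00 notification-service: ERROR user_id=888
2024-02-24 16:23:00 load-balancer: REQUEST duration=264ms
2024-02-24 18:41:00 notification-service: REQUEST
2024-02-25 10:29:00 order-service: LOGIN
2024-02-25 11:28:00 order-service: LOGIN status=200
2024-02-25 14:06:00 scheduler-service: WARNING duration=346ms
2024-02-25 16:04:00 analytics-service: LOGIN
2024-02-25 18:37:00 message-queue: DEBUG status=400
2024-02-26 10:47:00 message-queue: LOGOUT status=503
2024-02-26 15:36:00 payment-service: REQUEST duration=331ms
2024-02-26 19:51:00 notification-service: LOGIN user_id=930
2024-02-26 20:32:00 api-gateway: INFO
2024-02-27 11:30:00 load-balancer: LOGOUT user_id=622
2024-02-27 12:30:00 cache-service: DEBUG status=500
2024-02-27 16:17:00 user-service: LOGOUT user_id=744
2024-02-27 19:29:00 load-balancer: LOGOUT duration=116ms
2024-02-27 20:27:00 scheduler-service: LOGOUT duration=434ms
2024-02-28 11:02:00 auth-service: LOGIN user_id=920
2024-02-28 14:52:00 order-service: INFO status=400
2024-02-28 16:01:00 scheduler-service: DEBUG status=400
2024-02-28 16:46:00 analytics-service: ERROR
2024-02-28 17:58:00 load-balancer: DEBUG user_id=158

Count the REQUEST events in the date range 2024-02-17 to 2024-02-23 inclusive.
5

To filter by date range:

1. Date range: 2024-02-17 through 2024-02-23, both dates inclusive
2. Filter for REQUEST events whose date falls in this range
3. Count matching events: 5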